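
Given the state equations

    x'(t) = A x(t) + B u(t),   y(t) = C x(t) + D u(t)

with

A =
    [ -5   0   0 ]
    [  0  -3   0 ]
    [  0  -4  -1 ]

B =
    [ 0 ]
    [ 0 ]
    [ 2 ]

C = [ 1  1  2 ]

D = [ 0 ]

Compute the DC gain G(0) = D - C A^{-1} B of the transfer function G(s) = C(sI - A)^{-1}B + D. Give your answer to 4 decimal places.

4.0000

G(0) = C(-A)^{-1}B + D = -C A^{-1} B + D.
det A = -15, so A^{-1} = (1/-15)·adj(A) = [[-1/5, 0, 0], [0, -1/3, 0], [0, 4/3, -1]]
A^{-1} B = [0, 0, -2]^T
C A^{-1} B = -4
G(0) = D - C A^{-1} B = 0 - (-4) = 4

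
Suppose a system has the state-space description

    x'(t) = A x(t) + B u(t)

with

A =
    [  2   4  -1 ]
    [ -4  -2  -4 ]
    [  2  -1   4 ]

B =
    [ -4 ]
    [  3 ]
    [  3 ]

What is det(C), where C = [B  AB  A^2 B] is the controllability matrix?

-51

AB = [[1], [-2], [1]]
A^2B = [[-7], [-4], [8]]
Controllability matrix C = [B  AB  A^2B] = [[-4, 1, -7], [3, -2, -4], [3, 1, 8]]
Expanding along the first row, det(C) = (-4)·((-2)·8 - (-4)·1) - 1·(3·8 - (-4)·3) + (-7)·(3·1 - (-2)·3) = (-4)·(-12) - 1·36 + (-7)·9 = -51
Since det(C) ≠ 0, rank(C) = 3 and the system is completely controllable.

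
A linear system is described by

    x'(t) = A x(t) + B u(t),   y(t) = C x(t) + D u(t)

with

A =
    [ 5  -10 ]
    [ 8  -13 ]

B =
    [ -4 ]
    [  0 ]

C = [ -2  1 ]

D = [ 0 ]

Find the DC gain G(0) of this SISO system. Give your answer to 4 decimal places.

G(0) = C(-A)^{-1}B + D = -C A^{-1} B + D.
det A = 15, so A^{-1} = (1/15)·adj(A) = [[-13/15, 2/3], [-8/15, 1/3]]
A^{-1} B = [52/15, 32/15]^T
C A^{-1} B = -24/5
G(0) = D - C A^{-1} B = 0 - (-24/5) = 24/5 ≈ 4.8000

4.8000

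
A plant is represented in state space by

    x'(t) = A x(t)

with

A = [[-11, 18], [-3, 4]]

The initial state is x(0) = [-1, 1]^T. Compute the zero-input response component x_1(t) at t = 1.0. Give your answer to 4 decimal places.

det(sI - A) = s^2 - (tr A)s + det A, with tr A = (-11) + 4 = -7 and det A = (-11)·4 - 18·(-3) = -44 - (-54) = 10.
So p(s) = det(sI - A) = s^2 + 7s + 10.
Factor s^2 + 7s + 10: two numbers with sum -7 and product 10 are -2 and -5, so s^2 + 7s + 10 = (s + 2)(s + 5).
Hence p(s) = (s + 2) (s + 5), with roots -5, -2.
The eigenvalues -5, -2 are distinct and real, so A is diagonalisable and x(t) = e^{At} x(0) = V diag(e^{λ_i t}) V^{-1} x(0), where the columns of V are the eigenvectors.
λ = -5: A - (-5)I = [[-6, 18], [-3, 9]]. Row 1 gives (-6)·v1 + 18·v2 = 0, so take v_1 = [-3, -1]^T.
λ = -2: A - (-2)I = [[-9, 18], [-3, 6]]. Row 1 gives (-9)·v1 + 18·v2 = 0, so take v_2 = [-2, -1]^T.
V = [v_1 v_2] = [[-3, -2], [-1, -1]] has det V = 1, so V^{-1} = adj(V)/det V = [[-1, 2], [1, -3]].
Modal coordinates z(0) = V^{-1} x(0): (-1)·(-1) + 2·1 = 3; 1·(-1) + (-3)·1 = -4; so z(0) = [3, -4]^T.
x_1(t) = Σ_i (v_i)_1 · z_i(0) · e^{λ_i t} (row 1 of V times the modal terms).
x_1(1.0) = (-3)·3·e^{-5·1.0} + (-2)·(-4)·e^{-2·1.0} = (-9)·0.006738 + 8·0.135335 = 1.0220.

1.0220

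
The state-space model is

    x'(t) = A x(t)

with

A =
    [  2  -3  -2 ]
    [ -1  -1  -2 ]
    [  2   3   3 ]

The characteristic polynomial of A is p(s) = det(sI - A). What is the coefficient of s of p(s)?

Expand det(sI - A) for the 3×3 matrix.
p(s) = s^3 - 4s^2 + 8s - 11.
(Check: constant term = det(-A) = (-1)^3 det A = -11; coefficient of s^2 = -tr A = -4.)
The coefficient of s is 8.

8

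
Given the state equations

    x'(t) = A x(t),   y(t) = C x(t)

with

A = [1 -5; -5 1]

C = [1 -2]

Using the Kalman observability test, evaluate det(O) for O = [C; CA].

CA = [[11, -7]]
Observability matrix O = [C; CA] = [[1, -2], [11, -7]]
det(O) = 1·(-7) - (-2)·11 = -7 - (-22) = 15
Since det(O) ≠ 0, rank(O) = 2 and the system is completely observable.

15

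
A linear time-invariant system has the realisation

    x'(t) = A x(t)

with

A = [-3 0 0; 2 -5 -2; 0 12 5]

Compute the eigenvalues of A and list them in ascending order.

det(sI - A) = s^3 - (tr A)s^2 + (M11 + M22 + M33)s - det A, where Mii is the 2×2 principal minor of A obtained by deleting row i and column i.
tr A = (-3) + (-5) + 5 = -3; M11 = (-5)·5 - (-2)·12 = -25 - (-24) = -1; M22 = (-3)·5 - 0·0 = -15 - 0 = -15; M33 = (-3)·(-5) - 0·2 = 15 - 0 = 15; sum of minors = -1.
det A = (-3)·((-5)·5 - (-2)·12) - 0·(2·5 - (-2)·0) + 0·(2·12 - (-5)·0) = (-3)·(-1) - 0·10 + 0·24 = 3.
So p(s) = det(sI - A) = s^3 + 3s^2 - s - 3.
Rational-root test: any integer root divides -3. Testing small divisors, s = -1 works: p(-1) = -1 + 3 + 1 + (-3) = 0, so (s + 1) is a factor.
Dividing, p(s) = (s + 1)(s^2 + 2s - 3).
Factor s^2 + 2s - 3: two numbers with sum -2 and product -3 are 1 and -3, so s^2 + 2s - 3 = (s - 1)(s + 3).
Hence p(s) = (s - 1) (s + 1) (s + 3), with roots -3, -1, 1.
At least one eigenvalue has non-negative real part, so the system is not asymptotically stable.

-3, -1, 1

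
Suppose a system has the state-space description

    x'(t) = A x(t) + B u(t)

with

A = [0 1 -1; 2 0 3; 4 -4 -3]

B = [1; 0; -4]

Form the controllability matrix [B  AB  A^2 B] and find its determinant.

-832

AB = [[4], [-10], [16]]
A^2B = [[-26], [56], [8]]
Controllability matrix C = [B  AB  A^2B] = [[1, 4, -26], [0, -10, 56], [-4, 16, 8]]
Expanding along the first row, det(C) = 1·((-10)·8 - 56·16) - 4·(0·8 - 56·(-4)) + (-26)·(0·16 - (-10)·(-4)) = 1·(-976) - 4·224 + (-26)·(-40) = -832
Since det(C) ≠ 0, rank(C) = 3 and the system is completely controllable.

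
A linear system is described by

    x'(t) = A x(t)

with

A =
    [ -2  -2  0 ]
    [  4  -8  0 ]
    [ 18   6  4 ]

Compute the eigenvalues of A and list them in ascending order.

det(sI - A) = s^3 - (tr A)s^2 + (M11 + M22 + M33)s - det A, where Mii is the 2×2 principal minor of A obtained by deleting row i and column i.
tr A = (-2) + (-8) + 4 = -6; M11 = (-8)·4 - 0·6 = -32 - 0 = -32; M22 = (-2)·4 - 0·18 = -8 - 0 = -8; M33 = (-2)·(-8) - (-2)·4 = 16 - (-8) = 24; sum of minors = -16.
det A = (-2)·((-8)·4 - 0·6) - (-2)·(4·4 - 0·18) + 0·(4·6 - (-8)·18) = (-2)·(-32) - (-2)·16 + 0·168 = 96.
So p(s) = det(sI - A) = s^3 + 6s^2 - 16s - 96.
Rational-root test: any integer root divides -96. Testing small divisors, s = -4 works: p(-4) = -64 + 96 + 64 + (-96) = 0, so (s + 4) is a factor.
Dividing, p(s) = (s + 4)(s^2 + 2s - 24).
Factor s^2 + 2s - 24: two numbers with sum -2 and product -24 are 4 and -6, so s^2 + 2s - 24 = (s - 4)(s + 6).
Hence p(s) = (s - 4) (s + 4) (s + 6), with roots -6, -4, 4.
At least one eigenvalue has non-negative real part, so the system is not asymptotically stable.

-6, -4, 4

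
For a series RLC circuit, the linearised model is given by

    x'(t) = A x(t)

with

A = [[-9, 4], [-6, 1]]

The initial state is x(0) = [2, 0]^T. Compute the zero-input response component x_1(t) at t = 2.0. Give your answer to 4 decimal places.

det(sI - A) = s^2 - (tr A)s + det A, with tr A = (-9) + 1 = -8 and det A = (-9)·1 - 4·(-6) = -9 - (-24) = 15.
So p(s) = det(sI - A) = s^2 + 8s + 15.
Factor s^2 + 8s + 15: two numbers with sum -8 and product 15 are -3 and -5, so s^2 + 8s + 15 = (s + 3)(s + 5).
Hence p(s) = (s + 3) (s + 5), with roots -5, -3.
The eigenvalues -5, -3 are distinct and real, so A is diagonalisable and x(t) = e^{At} x(0) = V diag(e^{λ_i t}) V^{-1} x(0), where the columns of V are the eigenvectors.
λ = -5: A - (-5)I = [[-4, 4], [-6, 6]]. Row 1 gives (-4)·v1 + 4·v2 = 0, so take v_1 = [1, 1]^T.
λ = -3: A - (-3)I = [[-6, 4], [-6, 4]]. Row 1 gives (-6)·v1 + 4·v2 = 0, so take v_2 = [2, 3]^T.
V = [v_1 v_2] = [[1, 2], [1, 3]] has det V = 1, so V^{-1} = adj(V)/det V = [[3, -2], [-1, 1]].
Modal coordinates z(0) = V^{-1} x(0): 3·2 + (-2)·0 = 6; (-1)·2 + 1·0 = -2; so z(0) = [6, -2]^T.
x_1(t) = Σ_i (v_i)_1 · z_i(0) · e^{λ_i t} (row 1 of V times the modal terms).
x_1(2.0) = 1·6·e^{-5·2.0} + 2·(-2)·e^{-3·2.0} = 6·0.000045 + (-4)·0.002479 = -0.0096.

-0.0096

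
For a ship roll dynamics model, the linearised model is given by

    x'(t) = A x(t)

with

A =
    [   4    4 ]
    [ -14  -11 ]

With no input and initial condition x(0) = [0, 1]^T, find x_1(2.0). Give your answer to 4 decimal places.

det(sI - A) = s^2 - (tr A)s + det A, with tr A = 4 + (-11) = -7 and det A = 4·(-11) - 4·(-14) = -44 - (-56) = 12.
So p(s) = det(sI - A) = s^2 + 7s + 12.
Factor s^2 + 7s + 12: two numbers with sum -7 and product 12 are -3 and -4, so s^2 + 7s + 12 = (s + 3)(s + 4).
Hence p(s) = (s + 3) (s + 4), with roots -4, -3.
The eigenvalues -4, -3 are distinct and real, so A is diagonalisable and x(t) = e^{At} x(0) = V diag(e^{λ_i t}) V^{-1} x(0), where the columns of V are the eigenvectors.
λ = -4: A - (-4)I = [[8, 4], [-14, -7]]. Row 1 gives 8·v1 + 4·v2 = 0, so take v_1 = [-1, 2]^T.
λ = -3: A - (-3)I = [[7, 4], [-14, -8]]. Row 1 gives 7·v1 + 4·v2 = 0, so take v_2 = [4, -7]^T.
V = [v_1 v_2] = [[-1, 4], [2, -7]] has det V = -1, so V^{-1} = adj(V)/det V = [[7, 4], [2, 1]].
Modal coordinates z(0) = V^{-1} x(0): 7·0 + 4·1 = 4; 2·0 + 1·1 = 1; so z(0) = [4, 1]^T.
x_1(t) = Σ_i (v_i)_1 · z_i(0) · e^{λ_i t} (row 1 of V times the modal terms).
x_1(2.0) = (-1)·4·e^{-4·2.0} + 4·1·e^{-3·2.0} = (-4)·0.000335 + 4·0.002479 = 0.0086.

0.0086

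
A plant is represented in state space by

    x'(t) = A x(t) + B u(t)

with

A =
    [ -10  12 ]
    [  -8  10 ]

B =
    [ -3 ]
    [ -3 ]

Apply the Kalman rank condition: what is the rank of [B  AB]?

AB = [[-6], [-6]]
Controllability matrix C = [B  AB] = [[-3, -6], [-3, -6]]
Every column of C is a scalar multiple of column 1 = [-3, -3] (multipliers 1, 2), so the columns span a one-dimensional space.
C ≠ 0, hence rank(C) = 1.
rank(C) = 1 < n = 2, so the pair (A, B) is not completely controllable.

1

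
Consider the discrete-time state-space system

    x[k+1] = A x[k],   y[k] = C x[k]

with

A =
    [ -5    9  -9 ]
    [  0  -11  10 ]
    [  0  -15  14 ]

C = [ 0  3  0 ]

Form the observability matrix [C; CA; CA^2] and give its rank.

CA = [[0, -33, 30]]
CA^2 = [[0, -87, 90]]
Observability matrix O = [C; CA; CA^2] = [[0, 3, 0], [0, -33, 30], [0, -87, 90]]
Column 1 of O is identically zero, so rank(O) ≤ 2.
The 2×2 minor from rows 1, 2, columns 2, 3 is 3·30 - 0·(-33) = 90 - 0 = 90 ≠ 0, so rank(O) = 2.
rank(O) = 2 < n = 3, so the pair (A, C) is not completely observable.

2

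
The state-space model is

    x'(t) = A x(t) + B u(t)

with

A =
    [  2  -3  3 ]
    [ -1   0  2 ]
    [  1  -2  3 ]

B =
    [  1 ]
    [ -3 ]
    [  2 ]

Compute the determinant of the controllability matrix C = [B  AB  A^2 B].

AB = [[17], [3], [13]]
A^2B = [[64], [9], [50]]
Controllability matrix C = [B  AB  A^2B] = [[1, 17, 64], [-3, 3, 9], [2, 13, 50]]
Expanding along the first row, det(C) = 1·(3·50 - 9·13) - 17·((-3)·50 - 9·2) + 64·((-3)·13 - 3·2) = 1·33 - 17·(-168) + 64·(-45) = 9
Since det(C) ≠ 0, rank(C) = 3 and the system is completely controllable.

9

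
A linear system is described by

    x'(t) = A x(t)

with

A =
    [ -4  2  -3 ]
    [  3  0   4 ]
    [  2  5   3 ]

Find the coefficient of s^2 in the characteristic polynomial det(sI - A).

Expand det(sI - A) for the 3×3 matrix.
p(s) = s^3 + s^2 - 32s - 33.
(Check: constant term = det(-A) = (-1)^3 det A = -33; coefficient of s^2 = -tr A = 1.)
The coefficient of s^2 is 1.

1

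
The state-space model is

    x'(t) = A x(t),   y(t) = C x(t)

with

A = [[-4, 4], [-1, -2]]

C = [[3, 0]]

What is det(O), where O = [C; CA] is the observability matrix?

CA = [[-12, 12]]
Observability matrix O = [C; CA] = [[3, 0], [-12, 12]]
det(O) = 3·12 - 0·(-12) = 36 - 0 = 36
Since det(O) ≠ 0, rank(O) = 2 and the system is completely observable.

36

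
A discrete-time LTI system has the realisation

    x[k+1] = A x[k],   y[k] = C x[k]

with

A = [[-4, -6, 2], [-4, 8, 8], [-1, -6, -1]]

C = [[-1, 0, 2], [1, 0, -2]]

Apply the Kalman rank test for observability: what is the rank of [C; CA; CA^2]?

CA = [[2, -6, -4], [-2, 6, 4]]
CA^2 = [[20, -36, -40], [-20, 36, 40]]
Observability matrix O = [C; CA; CA^2] = [[-1, 0, 2], [1, 0, -2], [2, -6, -4], [-2, 6, 4], [20, -36, -40], [-20, 36, 40]]
The columns c1, c2, c3 of O are linearly dependent: 2·c1 + c3 = 0 (check each entry), so rank(O) ≤ 2.
The 2×2 minor from rows 1, 3, columns 1, 2 is (-1)·(-6) - 0·2 = 6 - 0 = 6 ≠ 0, so rank(O) = 2.
rank(O) = 2 < n = 3, so the pair (A, C) is not completely observable.

2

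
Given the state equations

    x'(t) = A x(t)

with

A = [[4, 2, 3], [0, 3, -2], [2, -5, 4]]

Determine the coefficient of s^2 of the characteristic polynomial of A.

Expand det(sI - A) for the 3×3 matrix.
p(s) = s^3 - 11s^2 + 24s + 18.
(Check: constant term = det(-A) = (-1)^3 det A = 18; coefficient of s^2 = -tr A = -11.)
The coefficient of s^2 is -11.

-11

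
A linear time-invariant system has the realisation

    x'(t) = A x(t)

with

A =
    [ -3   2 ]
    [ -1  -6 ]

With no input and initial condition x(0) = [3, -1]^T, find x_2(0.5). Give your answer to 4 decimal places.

det(sI - A) = s^2 - (tr A)s + det A, with tr A = (-3) + (-6) = -9 and det A = (-3)·(-6) - 2·(-1) = 18 - (-2) = 20.
So p(s) = det(sI - A) = s^2 + 9s + 20.
Factor s^2 + 9s + 20: two numbers with sum -9 and product 20 are -4 and -5, so s^2 + 9s + 20 = (s + 4)(s + 5).
Hence p(s) = (s + 4) (s + 5), with roots -5, -4.
The eigenvalues -5, -4 are distinct and real, so A is diagonalisable and x(t) = e^{At} x(0) = V diag(e^{λ_i t}) V^{-1} x(0), where the columns of V are the eigenvectors.
λ = -5: A - (-5)I = [[2, 2], [-1, -1]]. Row 1 gives 2·v1 + 2·v2 = 0, so take v_1 = [1, -1]^T.
λ = -4: A - (-4)I = [[1, 2], [-1, -2]]. Row 1 gives 1·v1 + 2·v2 = 0, so take v_2 = [2, -1]^T.
V = [v_1 v_2] = [[1, 2], [-1, -1]] has det V = 1, so V^{-1} = adj(V)/det V = [[-1, -2], [1, 1]].
Modal coordinates z(0) = V^{-1} x(0): (-1)·3 + (-2)·(-1) = -1; 1·3 + 1·(-1) = 2; so z(0) = [-1, 2]^T.
x_2(t) = Σ_i (v_i)_2 · z_i(0) · e^{λ_i t} (row 2 of V times the modal terms).
x_2(0.5) = (-1)·(-1)·e^{-5·0.5} + (-1)·2·e^{-4·0.5} = 1·0.082085 + (-2)·0.135335 = -0.1886.

-0.1886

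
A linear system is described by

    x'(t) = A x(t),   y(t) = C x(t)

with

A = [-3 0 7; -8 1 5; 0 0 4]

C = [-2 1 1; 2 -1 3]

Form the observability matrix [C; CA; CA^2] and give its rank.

CA = [[-2, 1, -5], [2, -1, 21]]
CA^2 = [[-2, 1, -29], [2, -1, 93]]
Observability matrix O = [C; CA; CA^2] = [[-2, 1, 1], [2, -1, 3], [-2, 1, -5], [2, -1, 21], [-2, 1, -29], [2, -1, 93]]
The columns c1, c2, c3 of O are linearly dependent: c1 + 2·c2 = 0 (check each entry), so rank(O) ≤ 2.
The 2×2 minor from rows 1, 2, columns 1, 3 is (-2)·3 - 1·2 = -6 - 2 = -8 ≠ 0, so rank(O) = 2.
rank(O) = 2 < n = 3, so the pair (A, C) is not completely observable.

2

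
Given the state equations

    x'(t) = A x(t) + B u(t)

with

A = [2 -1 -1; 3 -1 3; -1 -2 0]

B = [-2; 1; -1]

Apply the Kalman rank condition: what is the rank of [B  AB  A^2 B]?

AB = [[-4], [-10], [0]]
A^2B = [[2], [-2], [24]]
Controllability matrix C = [B  AB  A^2B] = [[-2, -4, 2], [1, -10, -2], [-1, 0, 24]]
det(C) = (-2)·((-10)·24 - (-2)·0) - (-4)·(1·24 - (-2)·(-1)) + 2·(1·0 - (-10)·(-1)) = (-2)·(-240) - (-4)·22 + 2·(-10) = 548 ≠ 0, so rank(C) = 3.
rank(C) = 3 = n, so the pair (A, B) is completely controllable.

3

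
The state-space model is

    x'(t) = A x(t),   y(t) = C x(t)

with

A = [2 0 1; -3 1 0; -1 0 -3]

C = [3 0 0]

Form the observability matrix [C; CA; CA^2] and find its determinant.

CA = [[6, 0, 3]]
CA^2 = [[9, 0, -3]]
Observability matrix O = [C; CA; CA^2] = [[3, 0, 0], [6, 0, 3], [9, 0, -3]]
Expanding along the first row, det(O) = 3·(0·(-3) - 3·0) - 0·(6·(-3) - 3·9) + 0·(6·0 - 0·9) = 3·0 - 0·(-45) + 0·0 = 0
Since det(O) = 0, rank(O) < 3 and the system is not completely observable.

0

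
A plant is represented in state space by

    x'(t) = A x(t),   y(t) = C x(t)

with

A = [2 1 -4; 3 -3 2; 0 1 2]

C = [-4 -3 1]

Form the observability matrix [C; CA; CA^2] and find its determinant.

-7841

CA = [[-17, 6, 12]]
CA^2 = [[-16, -23, 104]]
Observability matrix O = [C; CA; CA^2] = [[-4, -3, 1], [-17, 6, 12], [-16, -23, 104]]
Expanding along the first row, det(O) = (-4)·(6·104 - 12·(-23)) - (-3)·((-17)·104 - 12·(-16)) + 1·((-17)·(-23) - 6·(-16)) = (-4)·900 - (-3)·(-1576) + 1·487 = -7841
Since det(O) ≠ 0, rank(O) = 3 and the system is completely observable.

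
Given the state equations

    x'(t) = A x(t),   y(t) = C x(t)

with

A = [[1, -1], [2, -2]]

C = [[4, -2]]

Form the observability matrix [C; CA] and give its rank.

CA = [[0, 0]]
Observability matrix O = [C; CA] = [[4, -2], [0, 0]]
Every row of O is a scalar multiple of row 1 = [4, -2] (multipliers 1, 0), so the rows span a one-dimensional space.
O ≠ 0, hence rank(O) = 1.
rank(O) = 1 < n = 2, so the pair (A, C) is not completely observable.

1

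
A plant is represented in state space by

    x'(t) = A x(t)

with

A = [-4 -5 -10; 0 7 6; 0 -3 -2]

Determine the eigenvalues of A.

-4, 1, 4

det(sI - A) = s^3 - (tr A)s^2 + (M11 + M22 + M33)s - det A, where Mii is the 2×2 principal minor of A obtained by deleting row i and column i.
tr A = (-4) + 7 + (-2) = 1; M11 = 7·(-2) - 6·(-3) = -14 - (-18) = 4; M22 = (-4)·(-2) - (-10)·0 = 8 - 0 = 8; M33 = (-4)·7 - (-5)·0 = -28 - 0 = -28; sum of minors = -16.
det A = (-4)·(7·(-2) - 6·(-3)) - (-5)·(0·(-2) - 6·0) + (-10)·(0·(-3) - 7·0) = (-4)·4 - (-5)·0 + (-10)·0 = -16.
So p(s) = det(sI - A) = s^3 - s^2 - 16s + 16.
Rational-root test: any integer root divides 16. Testing small divisors, s = 1 works: p(1) = 1 + (-1) + (-16) + 16 = 0, so (s - 1) is a factor.
Dividing, p(s) = (s - 1)(s^2 - 16).
Factor s^2 - 16: two numbers with sum 0 and product -16 are 4 and -4, so s^2 - 16 = (s - 4)(s + 4).
Hence p(s) = (s - 4) (s - 1) (s + 4), with roots -4, 1, 4.
At least one eigenvalue has non-negative real part, so the system is not asymptotically stable.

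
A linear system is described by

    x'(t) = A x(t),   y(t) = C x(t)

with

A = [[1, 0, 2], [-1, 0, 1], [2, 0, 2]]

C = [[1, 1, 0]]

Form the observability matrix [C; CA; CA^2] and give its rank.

CA = [[0, 0, 3]]
CA^2 = [[6, 0, 6]]
Observability matrix O = [C; CA; CA^2] = [[1, 1, 0], [0, 0, 3], [6, 0, 6]]
det(O) = 1·(0·6 - 3·0) - 1·(0·6 - 3·6) + 0·(0·0 - 0·6) = 1·0 - 1·(-18) + 0·0 = 18 ≠ 0, so rank(O) = 3.
rank(O) = 3 = n, so the pair (A, C) is completely observable.

3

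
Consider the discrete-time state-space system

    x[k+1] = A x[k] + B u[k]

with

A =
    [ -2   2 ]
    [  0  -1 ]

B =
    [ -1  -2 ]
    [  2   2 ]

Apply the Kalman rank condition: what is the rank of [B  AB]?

AB = [[6, 8], [-2, -2]]
Controllability matrix C = [B  AB] = [[-1, -2, 6, 8], [2, 2, -2, -2]]
Take the 2×2 submatrix of C formed by columns 1, 2: [[-1, -2], [2, 2]]. Its determinant is (-1)·2 - (-2)·2 = -2 - (-4) = 2 ≠ 0.
So rank(C) ≥ 2; since C has 2 rows, rank(C) = 2.
rank(C) = 2 = n, so the pair (A, B) is completely controllable.

2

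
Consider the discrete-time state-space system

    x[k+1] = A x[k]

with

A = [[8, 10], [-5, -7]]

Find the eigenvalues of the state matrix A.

-2, 3

det(zI - A) = z^2 - (tr A)z + det A, with tr A = 8 + (-7) = 1 and det A = 8·(-7) - 10·(-5) = -56 - (-50) = -6.
So p(z) = det(zI - A) = z^2 - z - 6.
Factor z^2 - z - 6: two numbers with sum 1 and product -6 are 3 and -2, so z^2 - z - 6 = (z - 3)(z + 2).
Hence p(z) = (z - 3) (z + 2), with roots -2, 3.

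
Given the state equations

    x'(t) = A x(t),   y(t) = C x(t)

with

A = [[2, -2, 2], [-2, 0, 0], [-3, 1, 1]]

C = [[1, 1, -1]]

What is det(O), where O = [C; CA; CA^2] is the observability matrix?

CA = [[3, -3, 1]]
CA^2 = [[9, -5, 7]]
Observability matrix O = [C; CA; CA^2] = [[1, 1, -1], [3, -3, 1], [9, -5, 7]]
Expanding along the first row, det(O) = 1·((-3)·7 - 1·(-5)) - 1·(3·7 - 1·9) + (-1)·(3·(-5) - (-3)·9) = 1·(-16) - 1·12 + (-1)·12 = -40
Since det(O) ≠ 0, rank(O) = 3 and the system is completely observable.

-40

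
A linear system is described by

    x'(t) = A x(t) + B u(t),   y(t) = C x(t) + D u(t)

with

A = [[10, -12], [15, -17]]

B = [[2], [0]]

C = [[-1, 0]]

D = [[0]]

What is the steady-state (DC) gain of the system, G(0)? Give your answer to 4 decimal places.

G(0) = C(-A)^{-1}B + D = -C A^{-1} B + D.
det A = 10, so A^{-1} = (1/10)·adj(A) = [[-17/10, 6/5], [-3/2, 1]]
A^{-1} B = [-17/5, -3]^T
C A^{-1} B = 17/5
G(0) = D - C A^{-1} B = 0 - (17/5) = -17/5 ≈ -3.4000

-3.4000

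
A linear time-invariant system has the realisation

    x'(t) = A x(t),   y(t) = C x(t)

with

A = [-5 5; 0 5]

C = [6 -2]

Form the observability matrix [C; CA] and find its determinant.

CA = [[-30, 20]]
Observability matrix O = [C; CA] = [[6, -2], [-30, 20]]
det(O) = 6·20 - (-2)·(-30) = 120 - 60 = 60
Since det(O) ≠ 0, rank(O) = 2 and the system is completely observable.

60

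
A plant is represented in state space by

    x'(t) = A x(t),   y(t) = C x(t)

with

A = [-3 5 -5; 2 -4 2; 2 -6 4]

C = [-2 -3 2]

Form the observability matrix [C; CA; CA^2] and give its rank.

2

CA = [[4, -10, 12]]
CA^2 = [[-8, -12, 8]]
Observability matrix O = [C; CA; CA^2] = [[-2, -3, 2], [4, -10, 12], [-8, -12, 8]]
The columns c1, c2, c3 of O are linearly dependent: -c1 + 2·c2 + 2·c3 = 0 (check each entry), so rank(O) ≤ 2.
The 2×2 minor from rows 1, 2, columns 1, 2 is (-2)·(-10) - (-3)·4 = 20 - (-12) = 32 ≠ 0, so rank(O) = 2.
rank(O) = 2 < n = 3, so the pair (A, C) is not completely observable.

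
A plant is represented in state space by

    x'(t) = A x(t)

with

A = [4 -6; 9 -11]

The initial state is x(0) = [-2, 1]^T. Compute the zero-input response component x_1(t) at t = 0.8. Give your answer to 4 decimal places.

-1.5053

det(sI - A) = s^2 - (tr A)s + det A, with tr A = 4 + (-11) = -7 and det A = 4·(-11) - (-6)·9 = -44 - (-54) = 10.
So p(s) = det(sI - A) = s^2 + 7s + 10.
Factor s^2 + 7s + 10: two numbers with sum -7 and product 10 are -2 and -5, so s^2 + 7s + 10 = (s + 2)(s + 5).
Hence p(s) = (s + 2) (s + 5), with roots -5, -2.
The eigenvalues -5, -2 are distinct and real, so A is diagonalisable and x(t) = e^{At} x(0) = V diag(e^{λ_i t}) V^{-1} x(0), where the columns of V are the eigenvectors.
λ = -5: A - (-5)I = [[9, -6], [9, -6]]. Row 1 gives 9·v1 + (-6)·v2 = 0, so take v_1 = [-2, -3]^T.
λ = -2: A - (-2)I = [[6, -6], [9, -9]]. Row 1 gives 6·v1 + (-6)·v2 = 0, so take v_2 = [1, 1]^T.
V = [v_1 v_2] = [[-2, 1], [-3, 1]] has det V = 1, so V^{-1} = adj(V)/det V = [[1, -1], [3, -2]].
Modal coordinates z(0) = V^{-1} x(0): 1·(-2) + (-1)·1 = -3; 3·(-2) + (-2)·1 = -8; so z(0) = [-3, -8]^T.
x_1(t) = Σ_i (v_i)_1 · z_i(0) · e^{λ_i t} (row 1 of V times the modal terms).
x_1(0.8) = (-2)·(-3)·e^{-5·0.8} + 1·(-8)·e^{-2·0.8} = 6·0.018316 + (-8)·0.201897 = -1.5053.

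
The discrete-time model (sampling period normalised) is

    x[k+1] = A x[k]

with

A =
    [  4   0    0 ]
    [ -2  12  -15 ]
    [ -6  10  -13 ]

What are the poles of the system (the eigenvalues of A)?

det(zI - A) = z^3 - (tr A)z^2 + (M11 + M22 + M33)z - det A, where Mii is the 2×2 principal minor of A obtained by deleting row i and column i.
tr A = 4 + 12 + (-13) = 3; M11 = 12·(-13) - (-15)·10 = -156 - (-150) = -6; M22 = 4·(-13) - 0·(-6) = -52 - 0 = -52; M33 = 4·12 - 0·(-2) = 48 - 0 = 48; sum of minors = -10.
det A = 4·(12·(-13) - (-15)·10) - 0·((-2)·(-13) - (-15)·(-6)) + 0·((-2)·10 - 12·(-6)) = 4·(-6) - 0·(-64) + 0·52 = -24.
So p(z) = det(zI - A) = z^3 - 3z^2 - 10z + 24.
Rational-root test: any integer root divides 24. Testing small divisors, z = 2 works: p(2) = 8 + (-12) + (-20) + 24 = 0, so (z - 2) is a factor.
Dividing, p(z) = (z - 2)(z^2 - z - 12).
Factor z^2 - z - 12: two numbers with sum 1 and product -12 are 4 and -3, so z^2 - z - 12 = (z - 4)(z + 3).
Hence p(z) = (z - 4) (z - 2) (z + 3), with roots -3, 2, 4.

-3, 2, 4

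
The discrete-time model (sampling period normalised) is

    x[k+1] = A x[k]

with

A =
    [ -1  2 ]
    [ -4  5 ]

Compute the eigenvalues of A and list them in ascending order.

1, 3

det(zI - A) = z^2 - (tr A)z + det A, with tr A = (-1) + 5 = 4 and det A = (-1)·5 - 2·(-4) = -5 - (-8) = 3.
So p(z) = det(zI - A) = z^2 - 4z + 3.
Factor z^2 - 4z + 3: two numbers with sum 4 and product 3 are 3 and 1, so z^2 - 4z + 3 = (z - 3)(z - 1).
Hence p(z) = (z - 3) (z - 1), with roots 1, 3.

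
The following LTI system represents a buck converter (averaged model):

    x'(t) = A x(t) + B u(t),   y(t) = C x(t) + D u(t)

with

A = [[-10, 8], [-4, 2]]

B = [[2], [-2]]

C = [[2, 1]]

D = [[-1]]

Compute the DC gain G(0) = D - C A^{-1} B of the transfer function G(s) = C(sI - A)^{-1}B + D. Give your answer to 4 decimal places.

-6.6667

G(0) = C(-A)^{-1}B + D = -C A^{-1} B + D.
det A = 12, so A^{-1} = (1/12)·adj(A) = [[1/6, -2/3], [1/3, -5/6]]
A^{-1} B = [5/3, 7/3]^T
C A^{-1} B = 17/3
G(0) = D - C A^{-1} B = -1 - (17/3) = -20/3 ≈ -6.6667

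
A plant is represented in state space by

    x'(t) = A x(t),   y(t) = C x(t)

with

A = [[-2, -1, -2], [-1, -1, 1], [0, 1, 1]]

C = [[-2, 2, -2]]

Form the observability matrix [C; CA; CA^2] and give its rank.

3

CA = [[2, -2, 4]]
CA^2 = [[-2, 4, -2]]
Observability matrix O = [C; CA; CA^2] = [[-2, 2, -2], [2, -2, 4], [-2, 4, -2]]
det(O) = (-2)·((-2)·(-2) - 4·4) - 2·(2·(-2) - 4·(-2)) + (-2)·(2·4 - (-2)·(-2)) = (-2)·(-12) - 2·4 + (-2)·4 = 8 ≠ 0, so rank(O) = 3.
rank(O) = 3 = n, so the pair (A, C) is completely observable.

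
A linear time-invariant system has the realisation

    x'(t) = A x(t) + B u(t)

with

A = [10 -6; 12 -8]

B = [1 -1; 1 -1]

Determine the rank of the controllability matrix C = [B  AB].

1

AB = [[4, -4], [4, -4]]
Controllability matrix C = [B  AB] = [[1, -1, 4, -4], [1, -1, 4, -4]]
Every column of C is a scalar multiple of column 1 = [1, 1] (multipliers 1, -1, 4, -4), so the columns span a one-dimensional space.
C ≠ 0, hence rank(C) = 1.
rank(C) = 1 < n = 2, so the pair (A, B) is not completely controllable.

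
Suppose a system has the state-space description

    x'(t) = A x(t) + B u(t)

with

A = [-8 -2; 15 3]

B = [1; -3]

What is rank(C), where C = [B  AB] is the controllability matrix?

1

AB = [[-2], [6]]
Controllability matrix C = [B  AB] = [[1, -2], [-3, 6]]
Every column of C is a scalar multiple of column 1 = [1, -3] (multipliers 1, -2), so the columns span a one-dimensional space.
C ≠ 0, hence rank(C) = 1.
rank(C) = 1 < n = 2, so the pair (A, B) is not completely controllable.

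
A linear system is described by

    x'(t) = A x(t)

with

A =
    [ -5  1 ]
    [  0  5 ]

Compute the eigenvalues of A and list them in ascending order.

det(sI - A) = s^2 - (tr A)s + det A, with tr A = (-5) + 5 = 0 and det A = (-5)·5 - 1·0 = -25 - 0 = -25.
So p(s) = det(sI - A) = s^2 - 25.
Factor s^2 - 25: two numbers with sum 0 and product -25 are 5 and -5, so s^2 - 25 = (s - 5)(s + 5).
Hence p(s) = (s - 5) (s + 5), with roots -5, 5.
At least one eigenvalue has non-negative real part, so the system is not asymptotically stable.

-5, 5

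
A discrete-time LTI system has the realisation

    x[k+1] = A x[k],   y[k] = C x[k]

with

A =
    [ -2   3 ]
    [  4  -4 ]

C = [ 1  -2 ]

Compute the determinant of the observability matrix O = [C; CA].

CA = [[-10, 11]]
Observability matrix O = [C; CA] = [[1, -2], [-10, 11]]
det(O) = 1·11 - (-2)·(-10) = 11 - 20 = -9
Since det(O) ≠ 0, rank(O) = 2 and the system is completely observable.

-9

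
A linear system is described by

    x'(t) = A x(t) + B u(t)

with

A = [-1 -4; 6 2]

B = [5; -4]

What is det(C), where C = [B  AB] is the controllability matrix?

AB = [[11], [22]]
Controllability matrix C = [B  AB] = [[5, 11], [-4, 22]]
det(C) = 5·22 - 11·(-4) = 110 - (-44) = 154
Since det(C) ≠ 0, rank(C) = 2 and the system is completely controllable.

154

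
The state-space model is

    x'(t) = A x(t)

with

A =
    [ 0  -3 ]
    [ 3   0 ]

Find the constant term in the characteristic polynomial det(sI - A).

9

For a 2×2 matrix, det(sI - A) = s^2 - (tr A)s + det A.
tr A = 0, det A = 9.
So p(s) = s^2 + 9.
The constant term is 9.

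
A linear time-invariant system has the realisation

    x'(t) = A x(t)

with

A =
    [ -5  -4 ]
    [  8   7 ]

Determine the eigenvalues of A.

det(sI - A) = s^2 - (tr A)s + det A, with tr A = (-5) + 7 = 2 and det A = (-5)·7 - (-4)·8 = -35 - (-32) = -3.
So p(s) = det(sI - A) = s^2 - 2s - 3.
Factor s^2 - 2s - 3: two numbers with sum 2 and product -3 are 3 and -1, so s^2 - 2s - 3 = (s - 3)(s + 1).
Hence p(s) = (s - 3) (s + 1), with roots -1, 3.
At least one eigenvalue has non-negative real part, so the system is not asymptotically stable.

-1, 3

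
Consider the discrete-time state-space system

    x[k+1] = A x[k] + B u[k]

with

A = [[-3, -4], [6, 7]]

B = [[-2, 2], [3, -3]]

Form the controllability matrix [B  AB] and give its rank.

1

AB = [[-6, 6], [9, -9]]
Controllability matrix C = [B  AB] = [[-2, 2, -6, 6], [3, -3, 9, -9]]
Every column of C is a scalar multiple of column 1 = [-2, 3] (multipliers 1, -1, 3, -3), so the columns span a one-dimensional space.
C ≠ 0, hence rank(C) = 1.
rank(C) = 1 < n = 2, so the pair (A, B) is not completely controllable.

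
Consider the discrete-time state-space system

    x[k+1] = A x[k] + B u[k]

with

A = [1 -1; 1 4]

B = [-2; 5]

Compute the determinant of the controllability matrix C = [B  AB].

AB = [[-7], [18]]
Controllability matrix C = [B  AB] = [[-2, -7], [5, 18]]
det(C) = (-2)·18 - (-7)·5 = -36 - (-35) = -1
Since det(C) ≠ 0, rank(C) = 2 and the system is completely controllable.

-1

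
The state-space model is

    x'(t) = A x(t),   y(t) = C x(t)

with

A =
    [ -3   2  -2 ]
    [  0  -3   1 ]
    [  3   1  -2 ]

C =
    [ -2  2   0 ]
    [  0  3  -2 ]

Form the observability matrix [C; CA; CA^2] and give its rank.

CA = [[6, -10, 6], [-6, -11, 7]]
CA^2 = [[0, 48, -34], [39, 28, -13]]
Observability matrix O = [C; CA; CA^2] = [[-2, 2, 0], [0, 3, -2], [6, -10, 6], [-6, -11, 7], [0, 48, -34], [39, 28, -13]]
Take the 3×3 submatrix of O formed by rows 1, 2, 3: [[-2, 2, 0], [0, 3, -2], [6, -10, 6]]. Its determinant is (-2)·(3·6 - (-2)·(-10)) - 2·(0·6 - (-2)·6) + 0·(0·(-10) - 3·6) = (-2)·(-2) - 2·12 + 0·(-18) = -20 ≠ 0.
So rank(O) ≥ 3; since O has 3 columns, rank(O) = 3.
rank(O) = 3 = n, so the pair (A, C) is completely observable.

3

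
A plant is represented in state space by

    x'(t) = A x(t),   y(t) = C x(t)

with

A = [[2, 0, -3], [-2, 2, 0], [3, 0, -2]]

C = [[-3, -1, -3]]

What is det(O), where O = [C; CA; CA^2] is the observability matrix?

-882

CA = [[-13, -2, 15]]
CA^2 = [[23, -4, 9]]
Observability matrix O = [C; CA; CA^2] = [[-3, -1, -3], [-13, -2, 15], [23, -4, 9]]
Expanding along the first row, det(O) = (-3)·((-2)·9 - 15·(-4)) - (-1)·((-13)·9 - 15·23) + (-3)·((-13)·(-4) - (-2)·23) = (-3)·42 - (-1)·(-462) + (-3)·98 = -882
Since det(O) ≠ 0, rank(O) = 3 and the system is completely observable.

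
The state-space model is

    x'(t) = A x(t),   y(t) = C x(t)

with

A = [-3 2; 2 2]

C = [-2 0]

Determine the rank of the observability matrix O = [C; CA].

CA = [[6, -4]]
Observability matrix O = [C; CA] = [[-2, 0], [6, -4]]
det(O) = (-2)·(-4) - 0·6 = 8 - 0 = 8 ≠ 0, so rank(O) = 2.
rank(O) = 2 = n, so the pair (A, C) is completely observable.

2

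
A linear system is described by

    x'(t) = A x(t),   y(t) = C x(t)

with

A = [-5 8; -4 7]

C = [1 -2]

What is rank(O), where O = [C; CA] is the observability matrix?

1

CA = [[3, -6]]
Observability matrix O = [C; CA] = [[1, -2], [3, -6]]
Every row of O is a scalar multiple of row 1 = [1, -2] (multipliers 1, 3), so the rows span a one-dimensional space.
O ≠ 0, hence rank(O) = 1.
rank(O) = 1 < n = 2, so the pair (A, C) is not completely observable.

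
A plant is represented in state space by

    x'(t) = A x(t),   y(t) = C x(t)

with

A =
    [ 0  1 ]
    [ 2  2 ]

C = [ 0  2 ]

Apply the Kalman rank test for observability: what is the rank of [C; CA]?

2

CA = [[4, 4]]
Observability matrix O = [C; CA] = [[0, 2], [4, 4]]
det(O) = 0·4 - 2·4 = 0 - 8 = -8 ≠ 0, so rank(O) = 2.
rank(O) = 2 = n, so the pair (A, C) is completely observable.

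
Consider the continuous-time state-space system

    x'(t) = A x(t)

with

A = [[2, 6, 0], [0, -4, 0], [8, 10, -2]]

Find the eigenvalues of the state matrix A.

det(sI - A) = s^3 - (tr A)s^2 + (M11 + M22 + M33)s - det A, where Mii is the 2×2 principal minor of A obtained by deleting row i and column i.
tr A = 2 + (-4) + (-2) = -4; M11 = (-4)·(-2) - 0·10 = 8 - 0 = 8; M22 = 2·(-2) - 0·8 = -4 - 0 = -4; M33 = 2·(-4) - 6·0 = -8 - 0 = -8; sum of minors = -4.
det A = 2·((-4)·(-2) - 0·10) - 6·(0·(-2) - 0·8) + 0·(0·10 - (-4)·8) = 2·8 - 6·0 + 0·32 = 16.
So p(s) = det(sI - A) = s^3 + 4s^2 - 4s - 16.
Rational-root test: any integer root divides -16. Testing small divisors, s = -2 works: p(-2) = -8 + 16 + 8 + (-16) = 0, so (s + 2) is a factor.
Dividing, p(s) = (s + 2)(s^2 + 2s - 8).
Factor s^2 + 2s - 8: two numbers with sum -2 and product -8 are 2 and -4, so s^2 + 2s - 8 = (s - 2)(s + 4).
Hence p(s) = (s - 2) (s + 2) (s + 4), with roots -4, -2, 2.
At least one eigenvalue has non-negative real part, so the system is not asymptotically stable.

-4, -2, 2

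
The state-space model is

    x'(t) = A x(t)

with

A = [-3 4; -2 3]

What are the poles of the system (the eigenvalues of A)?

det(sI - A) = s^2 - (tr A)s + det A, with tr A = (-3) + 3 = 0 and det A = (-3)·3 - 4·(-2) = -9 - (-8) = -1.
So p(s) = det(sI - A) = s^2 - 1.
Factor s^2 - 1: two numbers with sum 0 and product -1 are 1 and -1, so s^2 - 1 = (s - 1)(s + 1).
Hence p(s) = (s - 1) (s + 1), with roots -1, 1.
At least one eigenvalue has non-negative real part, so the system is not asymptotically stable.

-1, 1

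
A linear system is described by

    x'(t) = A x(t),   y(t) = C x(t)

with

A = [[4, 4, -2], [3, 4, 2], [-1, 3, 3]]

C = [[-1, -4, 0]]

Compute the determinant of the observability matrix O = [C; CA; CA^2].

CA = [[-16, -20, -6]]
CA^2 = [[-118, -162, -26]]
Observability matrix O = [C; CA; CA^2] = [[-1, -4, 0], [-16, -20, -6], [-118, -162, -26]]
Expanding along the first row, det(O) = (-1)·((-20)·(-26) - (-6)·(-162)) - (-4)·((-16)·(-26) - (-6)·(-118)) + 0·((-16)·(-162) - (-20)·(-118)) = (-1)·(-452) - (-4)·(-292) + 0·232 = -716
Since det(O) ≠ 0, rank(O) = 3 and the system is completely observable.

-716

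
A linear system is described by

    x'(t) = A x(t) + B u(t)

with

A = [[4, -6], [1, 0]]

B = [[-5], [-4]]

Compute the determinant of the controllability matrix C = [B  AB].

41

AB = [[4], [-5]]
Controllability matrix C = [B  AB] = [[-5, 4], [-4, -5]]
det(C) = (-5)·(-5) - 4·(-4) = 25 - (-16) = 41
Since det(C) ≠ 0, rank(C) = 2 and the system is completely controllable.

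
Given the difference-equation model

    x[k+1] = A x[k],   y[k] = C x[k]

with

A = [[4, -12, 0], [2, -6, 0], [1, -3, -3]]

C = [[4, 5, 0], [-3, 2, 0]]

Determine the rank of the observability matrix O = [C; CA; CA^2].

CA = [[26, -78, 0], [-8, 24, 0]]
CA^2 = [[-52, 156, 0], [16, -48, 0]]
Observability matrix O = [C; CA; CA^2] = [[4, 5, 0], [-3, 2, 0], [26, -78, 0], [-8, 24, 0], [-52, 156, 0], [16, -48, 0]]
Column 3 of O is identically zero, so rank(O) ≤ 2.
The 2×2 minor from rows 1, 2, columns 1, 2 is 4·2 - 5·(-3) = 8 - (-15) = 23 ≠ 0, so rank(O) = 2.
rank(O) = 2 < n = 3, so the pair (A, C) is not completely observable.

2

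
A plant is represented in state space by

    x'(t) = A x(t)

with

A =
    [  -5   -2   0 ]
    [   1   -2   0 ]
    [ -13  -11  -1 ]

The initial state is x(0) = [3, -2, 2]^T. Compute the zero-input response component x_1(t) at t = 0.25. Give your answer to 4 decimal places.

1.2081

det(sI - A) = s^3 - (tr A)s^2 + (M11 + M22 + M33)s - det A, where Mii is the 2×2 principal minor of A obtained by deleting row i and column i.
tr A = (-5) + (-2) + (-1) = -8; M11 = (-2)·(-1) - 0·(-11) = 2 - 0 = 2; M22 = (-5)·(-1) - 0·(-13) = 5 - 0 = 5; M33 = (-5)·(-2) - (-2)·1 = 10 - (-2) = 12; sum of minors = 19.
det A = (-5)·((-2)·(-1) - 0·(-11)) - (-2)·(1·(-1) - 0·(-13)) + 0·(1·(-11) - (-2)·(-13)) = (-5)·2 - (-2)·(-1) + 0·(-37) = -12.
So p(s) = det(sI - A) = s^3 + 8s^2 + 19s + 12.
Rational-root test: any integer root divides 12. Testing small divisors, s = -1 works: p(-1) = -1 + 8 + (-19) + 12 = 0, so (s + 1) is a factor.
Dividing, p(s) = (s + 1)(s^2 + 7s + 12).
Factor s^2 + 7s + 12: two numbers with sum -7 and product 12 are -3 and -4, so s^2 + 7s + 12 = (s + 3)(s + 4).
Hence p(s) = (s + 1) (s + 3) (s + 4), with roots -4, -3, -1.
The eigenvalues -4, -3, -1 are distinct and real, so A is diagonalisable and x(t) = e^{At} x(0) = V diag(e^{λ_i t}) V^{-1} x(0), where the columns of V are the eigenvectors.
λ = -4: A - (-4)I = [[-1, -2, 0], [1, 2, 0], [-13, -11, 3]]. v must be orthogonal to every row; (row 1) × (row 3) = [-6, 3, -15], so take v_1 = [2, -1, 5]^T.
λ = -3: A - (-3)I = [[-2, -2, 0], [1, 1, 0], [-13, -11, 2]]. v must be orthogonal to every row; (row 1) × (row 3) = [-4, 4, -4], so take v_2 = [-1, 1, -1]^T.
λ = -1: A - (-1)I = [[-4, -2, 0], [1, -1, 0], [-13, -11, 0]]. v must be orthogonal to every row; (row 1) × (row 2) = [0, 0, 6], so take v_3 = [0, 0, 1]^T.
V = [v_1 v_2 v_3] = [[2, -1, 0], [-1, 1, 0], [5, -1, 1]] has det V = 1, so V^{-1} = adj(V)/det V = [[1, 1, 0], [1, 2, 0], [-4, -3, 1]].
Modal coordinates z(0) = V^{-1} x(0): 1·3 + 1·(-2) + 0·2 = 1; 1·3 + 2·(-2) + 0·2 = -1; (-4)·3 + (-3)·(-2) + 1·2 = -4; so z(0) = [1, -1, -4]^T.
x_1(t) = Σ_i (v_i)_1 · z_i(0) · e^{λ_i t} (row 1 of V times the modal terms).
x_1(0.25) = 2·1·e^{-4·0.25} + (-1)·(-1)·e^{-3·0.25} + 0·(-4)·e^{-1·0.25} = 2·0.367879 + 1·0.472367 + 0·0.778801 = 1.2081.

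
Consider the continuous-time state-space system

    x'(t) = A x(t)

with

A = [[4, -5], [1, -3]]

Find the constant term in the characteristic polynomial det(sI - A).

-7

For a 2×2 matrix, det(sI - A) = s^2 - (tr A)s + det A.
tr A = 1, det A = -7.
So p(s) = s^2 - s - 7.
The constant term is -7.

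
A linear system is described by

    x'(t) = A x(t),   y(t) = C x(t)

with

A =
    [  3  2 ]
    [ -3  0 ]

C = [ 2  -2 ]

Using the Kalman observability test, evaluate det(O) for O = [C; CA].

32

CA = [[12, 4]]
Observability matrix O = [C; CA] = [[2, -2], [12, 4]]
det(O) = 2·4 - (-2)·12 = 8 - (-24) = 32
Since det(O) ≠ 0, rank(O) = 2 and the system is completely observable.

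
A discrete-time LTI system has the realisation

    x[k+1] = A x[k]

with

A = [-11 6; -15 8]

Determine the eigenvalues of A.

-2, -1

det(zI - A) = z^2 - (tr A)z + det A, with tr A = (-11) + 8 = -3 and det A = (-11)·8 - 6·(-15) = -88 - (-90) = 2.
So p(z) = det(zI - A) = z^2 + 3z + 2.
Factor z^2 + 3z + 2: two numbers with sum -3 and product 2 are -1 and -2, so z^2 + 3z + 2 = (z + 1)(z + 2).
Hence p(z) = (z + 1) (z + 2), with roots -2, -1.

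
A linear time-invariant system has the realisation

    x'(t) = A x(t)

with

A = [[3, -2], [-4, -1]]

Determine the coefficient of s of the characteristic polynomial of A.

For a 2×2 matrix, det(sI - A) = s^2 - (tr A)s + det A.
tr A = 2, det A = -11.
So p(s) = s^2 - 2s - 11.
The coefficient of s is -2.

-2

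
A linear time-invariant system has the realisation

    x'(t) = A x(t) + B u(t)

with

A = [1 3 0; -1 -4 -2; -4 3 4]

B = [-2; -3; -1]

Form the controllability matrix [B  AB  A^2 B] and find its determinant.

AB = [[-11], [16], [-5]]
A^2B = [[37], [-43], [72]]
Controllability matrix C = [B  AB  A^2B] = [[-2, -11, 37], [-3, 16, -43], [-1, -5, 72]]
Expanding along the first row, det(C) = (-2)·(16·72 - (-43)·(-5)) - (-11)·((-3)·72 - (-43)·(-1)) + 37·((-3)·(-5) - 16·(-1)) = (-2)·937 - (-11)·(-259) + 37·31 = -3576
Since det(C) ≠ 0, rank(C) = 3 and the system is completely controllable.

-3576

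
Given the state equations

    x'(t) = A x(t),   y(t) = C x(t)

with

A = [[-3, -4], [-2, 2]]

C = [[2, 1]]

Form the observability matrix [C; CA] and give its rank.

2

CA = [[-8, -6]]
Observability matrix O = [C; CA] = [[2, 1], [-8, -6]]
det(O) = 2·(-6) - 1·(-8) = -12 - (-8) = -4 ≠ 0, so rank(O) = 2.
rank(O) = 2 = n, so the pair (A, C) is completely observable.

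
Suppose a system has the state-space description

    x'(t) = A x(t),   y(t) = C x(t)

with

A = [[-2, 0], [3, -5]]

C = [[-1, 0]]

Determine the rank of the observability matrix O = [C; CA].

CA = [[2, 0]]
Observability matrix O = [C; CA] = [[-1, 0], [2, 0]]
Every row of O is a scalar multiple of row 1 = [-1, 0] (multipliers 1, -2), so the rows span a one-dimensional space.
O ≠ 0, hence rank(O) = 1.
rank(O) = 1 < n = 2, so the pair (A, C) is not completely observable.

1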